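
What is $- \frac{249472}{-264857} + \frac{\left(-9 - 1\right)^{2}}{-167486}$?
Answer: $\frac{20878290846}{22179919751} \approx 0.94131$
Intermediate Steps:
$- \frac{249472}{-264857} + \frac{\left(-9 - 1\right)^{2}}{-167486} = \left(-249472\right) \left(- \frac{1}{264857}\right) + \left(-10\right)^{2} \left(- \frac{1}{167486}\right) = \frac{249472}{264857} + 100 \left(- \frac{1}{167486}\right) = \frac{249472}{264857} - \frac{50}{83743} = \frac{20878290846}{22179919751}$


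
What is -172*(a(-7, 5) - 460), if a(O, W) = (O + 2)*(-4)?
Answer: 75680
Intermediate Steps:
a(O, W) = -8 - 4*O (a(O, W) = (2 + O)*(-4) = -8 - 4*O)
-172*(a(-7, 5) - 460) = -172*((-8 - 4*(-7)) - 460) = -172*((-8 + 28) - 460) = -172*(20 - 460) = -172*(-440) = 75680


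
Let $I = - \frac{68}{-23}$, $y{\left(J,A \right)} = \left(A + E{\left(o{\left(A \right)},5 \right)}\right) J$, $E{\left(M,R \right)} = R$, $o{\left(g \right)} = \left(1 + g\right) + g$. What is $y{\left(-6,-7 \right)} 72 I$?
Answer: $\frac{58752}{23} \approx 2554.4$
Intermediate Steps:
$o{\left(g \right)} = 1 + 2 g$
$y{\left(J,A \right)} = J \left(5 + A\right)$ ($y{\left(J,A \right)} = \left(A + 5\right) J = \left(5 + A\right) J = J \left(5 + A\right)$)
$I = \frac{68}{23}$ ($I = \left(-68\right) \left(- \frac{1}{23}\right) = \frac{68}{23} \approx 2.9565$)
$y{\left(-6,-7 \right)} 72 I = - 6 \left(5 - 7\right) 72 \cdot \frac{68}{23} = \left(-6\right) \left(-2\right) 72 \cdot \frac{68}{23} = 12 \cdot 72 \cdot \frac{68}{23} = 864 \cdot \frac{68}{23} = \frac{58752}{23}$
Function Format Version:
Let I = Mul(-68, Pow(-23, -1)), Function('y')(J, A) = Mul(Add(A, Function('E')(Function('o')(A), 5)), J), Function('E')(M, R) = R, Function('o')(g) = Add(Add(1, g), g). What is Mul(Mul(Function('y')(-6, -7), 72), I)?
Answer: Rational(58752, 23) ≈ 2554.4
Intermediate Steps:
Function('o')(g) = Add(1, Mul(2, g))
Function('y')(J, A) = Mul(J, Add(5, A)) (Function('y')(J, A) = Mul(Add(A, 5), J) = Mul(Add(5, A), J) = Mul(J, Add(5, A)))
I = Rational(68, 23) (I = Mul(-68, Rational(-1, 23)) = Rational(68, 23) ≈ 2.9565)
Mul(Mul(Function('y')(-6, -7), 72), I) = Mul(Mul(Mul(-6, Add(5, -7)), 72), Rational(68, 23)) = Mul(Mul(Mul(-6, -2), 72), Rational(68, 23)) = Mul(Mul(12, 72), Rational(68, 23)) = Mul(864, Rational(68, 23)) = Rational(58752, 23)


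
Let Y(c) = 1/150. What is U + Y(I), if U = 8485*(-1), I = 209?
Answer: -1272749/150 ≈ -8485.0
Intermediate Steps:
Y(c) = 1/150
U = -8485
U + Y(I) = -8485 + 1/150 = -1272749/150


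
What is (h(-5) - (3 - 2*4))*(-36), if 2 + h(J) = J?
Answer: 72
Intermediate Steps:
h(J) = -2 + J
(h(-5) - (3 - 2*4))*(-36) = ((-2 - 5) - (3 - 2*4))*(-36) = (-7 - (3 - 8))*(-36) = (-7 - 1*(-5))*(-36) = (-7 + 5)*(-36) = -2*(-36) = 72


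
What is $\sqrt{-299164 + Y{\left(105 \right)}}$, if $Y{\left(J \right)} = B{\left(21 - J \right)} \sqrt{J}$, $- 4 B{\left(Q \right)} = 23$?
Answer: $\frac{\sqrt{-1196656 - 23 \sqrt{105}}}{2} \approx 547.01 i$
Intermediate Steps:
$B{\left(Q \right)} = - \frac{23}{4}$ ($B{\left(Q \right)} = \left(- \frac{1}{4}\right) 23 = - \frac{23}{4}$)
$Y{\left(J \right)} = - \frac{23 \sqrt{J}}{4}$
$\sqrt{-299164 + Y{\left(105 \right)}} = \sqrt{-299164 - \frac{23 \sqrt{105}}{4}}$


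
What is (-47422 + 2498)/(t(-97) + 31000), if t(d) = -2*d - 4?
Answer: -22462/15595 ≈ -1.4403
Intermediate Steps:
t(d) = -4 - 2*d
(-47422 + 2498)/(t(-97) + 31000) = (-47422 + 2498)/((-4 - 2*(-97)) + 31000) = -44924/((-4 + 194) + 31000) = -44924/(190 + 31000) = -44924/31190 = -44924*1/31190 = -22462/15595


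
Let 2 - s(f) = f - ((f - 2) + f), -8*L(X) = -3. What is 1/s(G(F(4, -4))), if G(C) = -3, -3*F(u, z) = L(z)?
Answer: -⅓ ≈ -0.33333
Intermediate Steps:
L(X) = 3/8 (L(X) = -⅛*(-3) = 3/8)
F(u, z) = -⅛ (F(u, z) = -⅓*3/8 = -⅛)
s(f) = f (s(f) = 2 - (f - ((f - 2) + f)) = 2 - (f - ((-2 + f) + f)) = 2 - (f - (-2 + 2*f)) = 2 - (f + (2 - 2*f)) = 2 - (2 - f) = 2 + (-2 + f) = f)
1/s(G(F(4, -4))) = 1/(-3) = -⅓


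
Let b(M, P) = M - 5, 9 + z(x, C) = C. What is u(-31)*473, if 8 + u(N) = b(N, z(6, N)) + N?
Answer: -35475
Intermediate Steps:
z(x, C) = -9 + C
b(M, P) = -5 + M
u(N) = -13 + 2*N (u(N) = -8 + ((-5 + N) + N) = -8 + (-5 + 2*N) = -13 + 2*N)
u(-31)*473 = (-13 + 2*(-31))*473 = (-13 - 62)*473 = -75*473 = -35475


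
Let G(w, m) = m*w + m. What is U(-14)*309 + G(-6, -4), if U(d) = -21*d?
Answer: 90866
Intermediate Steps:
G(w, m) = m + m*w
U(-14)*309 + G(-6, -4) = -21*(-14)*309 - 4*(1 - 6) = 294*309 - 4*(-5) = 90846 + 20 = 90866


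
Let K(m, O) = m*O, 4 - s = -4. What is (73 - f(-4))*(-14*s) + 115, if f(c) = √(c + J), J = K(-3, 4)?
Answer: -8061 + 448*I ≈ -8061.0 + 448.0*I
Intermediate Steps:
s = 8 (s = 4 - 1*(-4) = 4 + 4 = 8)
K(m, O) = O*m
J = -12 (J = 4*(-3) = -12)
f(c) = √(-12 + c) (f(c) = √(c - 12) = √(-12 + c))
(73 - f(-4))*(-14*s) + 115 = (73 - √(-12 - 4))*(-14*8) + 115 = (73 - √(-16))*(-112) + 115 = (73 - 4*I)*(-112) + 115 = (-8176 + 448*I) + 115 = -8061 + 448*I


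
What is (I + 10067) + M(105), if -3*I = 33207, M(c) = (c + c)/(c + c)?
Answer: -1001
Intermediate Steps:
M(c) = 1 (M(c) = (2*c)/((2*c)) = (2*c)*(1/(2*c)) = 1)
I = -11069 (I = -⅓*33207 = -11069)
(I + 10067) + M(105) = (-11069 + 10067) + 1 = -1002 + 1 = -1001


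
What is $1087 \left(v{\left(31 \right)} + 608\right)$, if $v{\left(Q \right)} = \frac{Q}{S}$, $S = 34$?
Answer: $\frac{22504161}{34} \approx 6.6189 \cdot 10^{5}$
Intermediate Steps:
$v{\left(Q \right)} = \frac{Q}{34}$
$1087 \left(v{\left(31 \right)} + 608\right) = 1087 \left(\frac{1}{34} \cdot 31 + 608\right) = 1087 \left(\frac{31}{34} + 608\right) = 1087 \cdot \frac{20703}{34} = \frac{22504161}{34}$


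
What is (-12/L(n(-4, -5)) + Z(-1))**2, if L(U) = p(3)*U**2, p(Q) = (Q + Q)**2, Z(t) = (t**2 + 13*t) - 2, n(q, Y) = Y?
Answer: 1104601/5625 ≈ 196.37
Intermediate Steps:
Z(t) = -2 + t**2 + 13*t
p(Q) = 4*Q**2 (p(Q) = (2*Q)**2 = 4*Q**2)
L(U) = 36*U**2 (L(U) = (4*3**2)*U**2 = (4*9)*U**2 = 36*U**2)
(-12/L(n(-4, -5)) + Z(-1))**2 = (-12/(36*(-5)**2) + (-2 + (-1)**2 + 13*(-1)))**2 = (-12/(36*25) + (-2 + 1 - 13))**2 = (-12/900 - 14)**2 = (-12*1/900 - 14)**2 = (-1/75 - 14)**2 = (-1051/75)**2 = 1104601/5625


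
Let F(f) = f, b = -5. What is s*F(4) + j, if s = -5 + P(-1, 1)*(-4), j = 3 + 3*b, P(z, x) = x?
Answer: -48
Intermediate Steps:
j = -12 (j = 3 + 3*(-5) = 3 - 15 = -12)
s = -9 (s = -5 + 1*(-4) = -5 - 4 = -9)
s*F(4) + j = -9*4 - 12 = -36 - 12 = -48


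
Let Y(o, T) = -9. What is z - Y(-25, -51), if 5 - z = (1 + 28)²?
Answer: -827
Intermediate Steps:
z = -836 (z = 5 - (1 + 28)² = 5 - 1*29² = 5 - 1*841 = 5 - 841 = -836)
z - Y(-25, -51) = -836 - 1*(-9) = -836 + 9 = -827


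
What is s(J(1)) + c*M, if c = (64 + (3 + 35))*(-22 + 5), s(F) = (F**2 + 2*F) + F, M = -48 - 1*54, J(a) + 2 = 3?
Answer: 176872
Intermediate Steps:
J(a) = 1 (J(a) = -2 + 3 = 1)
M = -102 (M = -48 - 54 = -102)
s(F) = F**2 + 3*F
c = -1734 (c = (64 + 38)*(-17) = 102*(-17) = -1734)
s(J(1)) + c*M = 1*(3 + 1) - 1734*(-102) = 1*4 + 176868 = 4 + 176868 = 176872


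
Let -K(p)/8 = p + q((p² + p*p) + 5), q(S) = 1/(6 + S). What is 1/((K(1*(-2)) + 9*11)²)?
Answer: 361/4739329 ≈ 7.6171e-5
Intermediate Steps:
K(p) = -8*p - 8/(11 + 2*p²) (K(p) = -8*(p + 1/(6 + ((p² + p*p) + 5))) = -8*(p + 1/(6 + ((p² + p²) + 5))) = -8*(p + 1/(6 + (2*p² + 5))) = -8*(p + 1/(6 + (5 + 2*p²))) = -8*(p + 1/(11 + 2*p²)) = -8*p - 8/(11 + 2*p²))
1/((K(1*(-2)) + 9*11)²) = 1/((8*(-1 - 11*(-2) - 2*(1*(-2))³)/(11 + 2*(1*(-2))²) + 9*11)²) = 1/((8*(-1 - 11*(-2) - 2*(-2)³)/(11 + 2*(-2)²) + 99)²) = 1/((8*(-1 + 22 - 2*(-8))/(11 + 2*4) + 99)²) = 1/((8*(-1 + 22 + 16)/(11 + 8) + 99)²) = 1/((8*37/19 + 99)²) = 1/((8*(1/19)*37 + 99)²) = 1/((296/19 + 99)²) = 1/((2177/19)²) = 1/(4739329/361) = 361/4739329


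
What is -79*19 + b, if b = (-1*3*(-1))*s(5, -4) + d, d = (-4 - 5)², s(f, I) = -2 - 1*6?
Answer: -1444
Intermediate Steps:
s(f, I) = -8 (s(f, I) = -2 - 6 = -8)
d = 81 (d = (-9)² = 81)
b = 57 (b = (-1*3*(-1))*(-8) + 81 = -3*(-1)*(-8) + 81 = 3*(-8) + 81 = -24 + 81 = 57)
-79*19 + b = -79*19 + 57 = -1501 + 57 = -1444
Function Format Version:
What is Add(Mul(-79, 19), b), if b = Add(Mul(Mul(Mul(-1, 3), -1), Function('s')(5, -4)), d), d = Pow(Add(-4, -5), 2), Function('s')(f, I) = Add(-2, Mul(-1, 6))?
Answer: -1444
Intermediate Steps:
Function('s')(f, I) = -8 (Function('s')(f, I) = Add(-2, -6) = -8)
d = 81 (d = Pow(-9, 2) = 81)
b = 57 (b = Add(Mul(Mul(Mul(-1, 3), -1), -8), 81) = Add(Mul(Mul(-3, -1), -8), 81) = Add(Mul(3, -8), 81) = Add(-24, 81) = 57)
Add(Mul(-79, 19), b) = Add(Mul(-79, 19), 57) = Add(-1501, 57) = -1444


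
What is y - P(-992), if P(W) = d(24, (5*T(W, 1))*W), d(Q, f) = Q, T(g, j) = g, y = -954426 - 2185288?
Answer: -3139738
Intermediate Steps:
y = -3139714
P(W) = 24
y - P(-992) = -3139714 - 1*24 = -3139714 - 24 = -3139738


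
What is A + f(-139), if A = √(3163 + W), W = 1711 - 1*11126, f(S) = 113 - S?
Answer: 252 + 2*I*√1563 ≈ 252.0 + 79.07*I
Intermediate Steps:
W = -9415 (W = 1711 - 11126 = -9415)
A = 2*I*√1563 (A = √(3163 - 9415) = √(-6252) = 2*I*√1563 ≈ 79.07*I)
A + f(-139) = 2*I*√1563 + (113 - 1*(-139)) = 2*I*√1563 + (113 + 139) = 2*I*√1563 + 252 = 252 + 2*I*√1563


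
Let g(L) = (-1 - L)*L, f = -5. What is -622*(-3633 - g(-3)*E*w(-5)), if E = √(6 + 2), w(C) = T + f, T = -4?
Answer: 2259726 + 67176*√2 ≈ 2.3547e+6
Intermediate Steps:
w(C) = -9 (w(C) = -4 - 5 = -9)
E = 2*√2 (E = √8 = 2*√2 ≈ 2.8284)
g(L) = L*(-1 - L)
-622*(-3633 - g(-3)*E*w(-5)) = -622*(-3633 - (-1*(-3)*(1 - 3))*(2*√2)*(-9)) = -622*(-3633 - (-1*(-3)*(-2))*(2*√2)*(-9)) = -622*(-3633 - (-12*√2)*(-9)) = -622*(-3633 - 108*√2) = 2259726 + 67176*√2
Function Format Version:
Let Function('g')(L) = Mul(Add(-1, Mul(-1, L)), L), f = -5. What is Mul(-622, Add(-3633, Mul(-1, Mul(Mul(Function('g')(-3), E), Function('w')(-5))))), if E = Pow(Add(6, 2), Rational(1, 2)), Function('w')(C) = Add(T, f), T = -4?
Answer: Add(2259726, Mul(67176, Pow(2, Rational(1, 2)))) ≈ 2.3547e+6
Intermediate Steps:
Function('w')(C) = -9 (Function('w')(C) = Add(-4, -5) = -9)
E = Mul(2, Pow(2, Rational(1, 2))) (E = Pow(8, Rational(1, 2)) = Mul(2, Pow(2, Rational(1, 2))) ≈ 2.8284)
Function('g')(L) = Mul(L, Add(-1, Mul(-1, L)))
Mul(-622, Add(-3633, Mul(-1, Mul(Mul(Function('g')(-3), E), Function('w')(-5))))) = Mul(-622, Add(-3633, Mul(-1, Mul(Mul(Mul(-1, -3, Add(1, -3)), Mul(2, Pow(2, Rational(1, 2)))), -9)))) = Mul(-622, Add(-3633, Mul(-1, Mul(Mul(Mul(-1, -3, -2), Mul(2, Pow(2, Rational(1, 2)))), -9)))) = Mul(-622, Add(-3633, Mul(-1, Mul(Mul(-6, Mul(2, Pow(2, Rational(1, 2)))), -9)))) = Mul(-622, Add(-3633, Mul(-1, Mul(Mul(-12, Pow(2, Rational(1, 2))), -9)))) = Mul(-622, Add(-3633, Mul(-1, Mul(108, Pow(2, Rational(1, 2)))))) = Mul(-622, Add(-3633, Mul(-108, Pow(2, Rational(1, 2))))) = Add(2259726, Mul(67176, Pow(2, Rational(1, 2))))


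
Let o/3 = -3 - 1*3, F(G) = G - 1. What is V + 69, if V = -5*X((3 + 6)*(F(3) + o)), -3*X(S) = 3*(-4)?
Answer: 49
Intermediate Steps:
F(G) = -1 + G
o = -18 (o = 3*(-3 - 1*3) = 3*(-3 - 3) = 3*(-6) = -18)
X(S) = 4 (X(S) = -(-4) = -⅓*(-12) = 4)
V = -20 (V = -5*4 = -20)
V + 69 = -20 + 69 = 49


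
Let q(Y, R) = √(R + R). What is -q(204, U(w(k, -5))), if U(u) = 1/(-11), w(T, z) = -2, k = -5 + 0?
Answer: -I*√22/11 ≈ -0.4264*I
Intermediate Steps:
k = -5
U(u) = -1/11
q(Y, R) = √2*√R (q(Y, R) = √(2*R) = √2*√R)
-q(204, U(w(k, -5))) = -√2*√(-1/11) = -√2*I*√11/11 = -I*√22/11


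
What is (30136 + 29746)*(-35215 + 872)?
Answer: -2056527526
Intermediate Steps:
(30136 + 29746)*(-35215 + 872) = 59882*(-34343) = -2056527526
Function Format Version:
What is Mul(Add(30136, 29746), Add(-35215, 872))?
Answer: -2056527526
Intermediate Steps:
Mul(Add(30136, 29746), Add(-35215, 872)) = Mul(59882, -34343) = -2056527526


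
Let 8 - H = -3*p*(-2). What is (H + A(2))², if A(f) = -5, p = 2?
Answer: 81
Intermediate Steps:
H = -4 (H = 8 - (-3*2)*(-2) = 8 - (-6)*(-2) = 8 - 1*12 = 8 - 12 = -4)
(H + A(2))² = (-4 - 5)² = (-9)² = 81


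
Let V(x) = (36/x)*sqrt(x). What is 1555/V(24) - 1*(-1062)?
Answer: 1062 + 1555*sqrt(6)/18 ≈ 1273.6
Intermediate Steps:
V(x) = 36/sqrt(x)
1555/V(24) - 1*(-1062) = 1555/((36/sqrt(24))) - 1*(-1062) = 1555/((36*(sqrt(6)/12))) + 1062 = 1555/((3*sqrt(6))) + 1062 = 1555*(sqrt(6)/18) + 1062 = 1555*sqrt(6)/18 + 1062 = 1062 + 1555*sqrt(6)/18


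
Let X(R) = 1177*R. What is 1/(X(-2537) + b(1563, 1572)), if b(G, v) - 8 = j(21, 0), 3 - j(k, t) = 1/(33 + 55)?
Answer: -88/262771345 ≈ -3.3489e-7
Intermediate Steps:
j(k, t) = 263/88 (j(k, t) = 3 - 1/(33 + 55) = 3 - 1/88 = 263/88)
b(G, v) = 967/88 (b(G, v) = 8 + 263/88 = 967/88)
1/(X(-2537) + b(1563, 1572)) = 1/(1177*(-2537) + 967/88) = 1/(-2986049 + 967/88) = 1/(-262771345/88) = -88/262771345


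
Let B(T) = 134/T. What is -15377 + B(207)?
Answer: -3182905/207 ≈ -15376.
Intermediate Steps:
-15377 + B(207) = -15377 + 134/207 = -3182905/207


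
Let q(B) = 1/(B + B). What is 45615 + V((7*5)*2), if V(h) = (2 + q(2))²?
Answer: 729921/16 ≈ 45620.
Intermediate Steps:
q(B) = 1/(2*B)
V(h) = 81/16 (V(h) = (2 + (½)/2)² = (2 + (½)*(½))² = (2 + ¼)² = (9/4)² = 81/16)
45615 + V((7*5)*2) = 45615 + 81/16 = 729921/16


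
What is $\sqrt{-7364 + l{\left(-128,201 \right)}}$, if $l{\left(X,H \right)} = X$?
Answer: $2 i \sqrt{1873} \approx 86.556 i$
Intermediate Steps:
$\sqrt{-7364 + l{\left(-128,201 \right)}} = \sqrt{-7364 - 128} = \sqrt{-7492} = 2 i \sqrt{1873}$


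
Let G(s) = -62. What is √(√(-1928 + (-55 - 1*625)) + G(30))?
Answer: √(-62 + 4*I*√163) ≈ 3.0269 + 8.4358*I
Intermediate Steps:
√(√(-1928 + (-55 - 1*625)) + G(30)) = √(√(-1928 + (-55 - 1*625)) - 62) = √(√(-1928 + (-55 - 625)) - 62) = √(√(-1928 - 680) - 62) = √(√(-2608) - 62) = √(4*I*√163 - 62) = √(-62 + 4*I*√163)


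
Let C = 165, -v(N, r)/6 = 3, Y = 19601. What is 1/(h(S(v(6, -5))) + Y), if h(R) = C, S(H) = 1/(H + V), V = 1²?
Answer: 1/19766 ≈ 5.0592e-5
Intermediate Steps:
v(N, r) = -18 (v(N, r) = -6*3 = -18)
V = 1
S(H) = 1/(1 + H) (S(H) = 1/(H + 1) = 1/(1 + H))
h(R) = 165
1/(h(S(v(6, -5))) + Y) = 1/(165 + 19601) = 1/19766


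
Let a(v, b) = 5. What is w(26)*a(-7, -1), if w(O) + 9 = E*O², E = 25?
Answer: 84455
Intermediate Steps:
w(O) = -9 + 25*O²
w(26)*a(-7, -1) = (-9 + 25*26²)*5 = (-9 + 25*676)*5 = (-9 + 16900)*5 = 16891*5 = 84455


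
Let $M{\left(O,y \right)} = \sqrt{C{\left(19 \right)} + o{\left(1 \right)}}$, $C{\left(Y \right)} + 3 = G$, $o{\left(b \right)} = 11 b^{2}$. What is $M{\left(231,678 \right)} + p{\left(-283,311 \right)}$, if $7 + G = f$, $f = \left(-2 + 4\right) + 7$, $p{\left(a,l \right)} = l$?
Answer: $311 + \sqrt{10} \approx 314.16$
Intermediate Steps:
$f = 9$ ($f = 2 + 7 = 9$)
$G = 2$ ($G = -7 + 9 = 2$)
$C{\left(Y \right)} = -1$ ($C{\left(Y \right)} = -3 + 2 = -1$)
$M{\left(O,y \right)} = \sqrt{10}$ ($M{\left(O,y \right)} = \sqrt{-1 + 11 \cdot 1^{2}} = \sqrt{-1 + 11 \cdot 1} = \sqrt{-1 + 11} = \sqrt{10}$)
$M{\left(231,678 \right)} + p{\left(-283,311 \right)} = \sqrt{10} + 311 = 311 + \sqrt{10}$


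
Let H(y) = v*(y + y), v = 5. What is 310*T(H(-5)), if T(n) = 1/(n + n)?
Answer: -31/10 ≈ -3.1000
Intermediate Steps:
H(y) = 10*y (H(y) = 5*(y + y) = 5*(2*y) = 10*y)
T(n) = 1/(2*n)
310*T(H(-5)) = 310*(1/(2*((10*(-5))))) = 310*((½)/(-50)) = 310*((½)*(-1/50)) = 310*(-1/100) = -31/10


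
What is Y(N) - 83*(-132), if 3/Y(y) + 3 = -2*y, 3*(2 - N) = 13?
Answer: 54789/5 ≈ 10958.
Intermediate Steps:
N = -7/3 (N = 2 - 1/3*13 = 2 - 13/3 = -7/3 ≈ -2.3333)
Y(y) = 3/(-3 - 2*y)
Y(N) - 83*(-132) = -3/(3 + 2*(-7/3)) - 83*(-132) = -3/(3 - 14/3) + 10956 = -3/(-5/3) + 10956 = -3*(-3/5) + 10956 = 9/5 + 10956 = 54789/5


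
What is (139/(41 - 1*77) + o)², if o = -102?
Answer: 14523721/1296 ≈ 11207.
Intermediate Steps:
(139/(41 - 1*77) + o)² = (139/(41 - 1*77) - 102)² = (139/(41 - 77) - 102)² = (139/(-36) - 102)² = (139*(-1/36) - 102)² = (-139/36 - 102)² = (-3811/36)² = 14523721/1296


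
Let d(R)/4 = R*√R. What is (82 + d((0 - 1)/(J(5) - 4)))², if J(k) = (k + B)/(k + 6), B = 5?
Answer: 33037674/4913 + 1804*√374/289 ≈ 6845.3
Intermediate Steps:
J(k) = (5 + k)/(6 + k) (J(k) = (k + 5)/(k + 6) = (5 + k)/(6 + k))
d(R) = 4*R^(3/2) (d(R) = 4*(R*√R) = 4*R^(3/2))
(82 + d((0 - 1)/(J(5) - 4)))² = (82 + 4*((0 - 1)/((5 + 5)/(6 + 5) - 4))^(3/2))² = (82 + 4*(-1/(10/11 - 4))^(3/2))² = (82 + 4*(-1/(-34/11))^(3/2))² = (82 + 4*(-1*(-11/34))^(3/2))² = (82 + 4*(11/34)^(3/2))² = (82 + 4*(11*√374/1156))² = (82 + 11*√374/289)²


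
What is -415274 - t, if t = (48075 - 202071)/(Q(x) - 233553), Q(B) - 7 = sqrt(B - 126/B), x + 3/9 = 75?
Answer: -1087230267654299978/2618099234065 - 615984*sqrt(10509)/2618099234065 ≈ -4.1527e+5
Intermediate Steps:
x = 224/3 (x = -1/3 + 75 = 224/3 ≈ 74.667)
Q(B) = 7 + sqrt(B - 126/B)
t = -153996/(-233546 + sqrt(10509)/12) (t = (48075 - 202071)/((7 + sqrt(224/3 - 126/224/3)) - 233553) = -153996/((7 + sqrt(224/3 - 126*3/224)) - 233553) = -153996/((7 + sqrt(224/3 - 27/16)) - 233553) = -153996/((7 + sqrt(3503/48)) - 233553) = -153996/((7 + sqrt(10509)/12) - 233553) = -153996/(-233546 + sqrt(10509)/12) ≈ 0.65941)
-415274 - t = -415274 - (1726327191168/2618099234065 + 615984*sqrt(10509)/2618099234065) = -415274 + (-1726327191168/2618099234065 - 615984*sqrt(10509)/2618099234065) = -1087230267654299978/2618099234065 - 615984*sqrt(10509)/2618099234065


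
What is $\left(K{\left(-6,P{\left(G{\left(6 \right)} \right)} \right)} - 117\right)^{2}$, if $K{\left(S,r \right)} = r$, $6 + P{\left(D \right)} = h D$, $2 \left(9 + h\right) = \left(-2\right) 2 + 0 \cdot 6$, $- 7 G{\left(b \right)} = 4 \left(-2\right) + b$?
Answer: $\frac{779689}{49} \approx 15912.0$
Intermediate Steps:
$G{\left(b \right)} = \frac{8}{7} - \frac{b}{7}$ ($G{\left(b \right)} = - \frac{4 \left(-2\right) + b}{7} = - \frac{-8 + b}{7} = \frac{8}{7} - \frac{b}{7}$)
$h = -11$ ($h = -9 + \frac{\left(-2\right) 2 + 0 \cdot 6}{2} = -9 + \frac{-4 + 0}{2} = -9 + \frac{1}{2} \left(-4\right) = -9 - 2 = -11$)
$P{\left(D \right)} = -6 - 11 D$
$\left(K{\left(-6,P{\left(G{\left(6 \right)} \right)} \right)} - 117\right)^{2} = \left(\left(-6 - 11 \left(\frac{8}{7} - \frac{6}{7}\right)\right) - 117\right)^{2} = \left(\left(-6 - \frac{22}{7}\right) - 117\right)^{2} = \left(- \frac{64}{7} - 117\right)^{2} = \left(- \frac{883}{7}\right)^{2} = \frac{779689}{49}$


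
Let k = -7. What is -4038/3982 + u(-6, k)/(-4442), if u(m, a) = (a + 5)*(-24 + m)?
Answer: -4543929/4422011 ≈ -1.0276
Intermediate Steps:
u(m, a) = (-24 + m)*(5 + a) (u(m, a) = (5 + a)*(-24 + m) = (-24 + m)*(5 + a))
-4038/3982 + u(-6, k)/(-4442) = -4038/3982 + (-120 - 24*(-7) + 5*(-6) - 7*(-6))/(-4442) = -4038*1/3982 + (-120 + 168 - 30 + 42)*(-1/4442) = -2019/1991 + 60*(-1/4442) = -2019/1991 - 30/2221 = -4543929/4422011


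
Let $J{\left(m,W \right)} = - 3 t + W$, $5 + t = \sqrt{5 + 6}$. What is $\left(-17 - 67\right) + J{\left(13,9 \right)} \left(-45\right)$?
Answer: $-1164 + 135 \sqrt{11} \approx -716.26$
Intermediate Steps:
$t = -5 + \sqrt{11}$ ($t = -5 + \sqrt{5 + 6} = -5 + \sqrt{11} \approx -1.6834$)
$J{\left(m,W \right)} = 15 + W - 3 \sqrt{11}$ ($J{\left(m,W \right)} = - 3 \left(-5 + \sqrt{11}\right) + W = \left(15 - 3 \sqrt{11}\right) + W = 15 + W - 3 \sqrt{11}$)
$\left(-17 - 67\right) + J{\left(13,9 \right)} \left(-45\right) = \left(-17 - 67\right) + \left(15 + 9 - 3 \sqrt{11}\right) \left(-45\right) = \left(-17 - 67\right) + \left(24 - 3 \sqrt{11}\right) \left(-45\right) = -84 - \left(1080 - 135 \sqrt{11}\right) = -1164 + 135 \sqrt{11}$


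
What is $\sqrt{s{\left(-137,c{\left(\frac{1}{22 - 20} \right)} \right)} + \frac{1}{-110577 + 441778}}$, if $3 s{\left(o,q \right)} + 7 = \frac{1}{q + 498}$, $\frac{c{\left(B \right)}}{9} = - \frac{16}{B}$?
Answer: $\frac{i \sqrt{11279829943930730}}{69552210} \approx 1.527 i$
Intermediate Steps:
$c{\left(B \right)} = - \frac{144}{B}$ ($c{\left(B \right)} = 9 \left(- \frac{16}{B}\right) = - \frac{144}{B}$)
$s{\left(o,q \right)} = - \frac{7}{3} + \frac{1}{3 \left(498 + q\right)}$ ($s{\left(o,q \right)} = - \frac{7}{3} + \frac{1}{3 \left(q + 498\right)} = - \frac{7}{3} + \frac{1}{3 \left(498 + q\right)}$)
$\sqrt{s{\left(-137,c{\left(\frac{1}{22 - 20} \right)} \right)} + \frac{1}{-110577 + 441778}} = \sqrt{\frac{-3485 - 7 \left(- \frac{144}{\frac{1}{22 - 20}}\right)}{3 \left(498 - \frac{144}{\frac{1}{22 - 20}}\right)} + \frac{1}{-110577 + 441778}} = \sqrt{\frac{-3485 - 7 \left(- \frac{144}{\frac{1}{2}}\right)}{3 \left(498 - \frac{144}{\frac{1}{2}}\right)} + \frac{1}{331201}} = \sqrt{\frac{-3485 - 7 \left(- 144 \frac{1}{\frac{1}{2}}\right)}{3 \left(498 - 144 \frac{1}{\frac{1}{2}}\right)} + \frac{1}{331201}} = \sqrt{\frac{-3485 - 7 \left(\left(-144\right) 2\right)}{3 \left(498 - 288\right)} + \frac{1}{331201}} = \sqrt{\frac{-3485 - -2016}{3 \left(498 - 288\right)} + \frac{1}{331201}} = \sqrt{\frac{-3485 + 2016}{3 \cdot 210} + \frac{1}{331201}} = \sqrt{\frac{1}{3} \cdot \frac{1}{210} \left(-1469\right) + \frac{1}{331201}} = \sqrt{- \frac{1469}{630} + \frac{1}{331201}} = \sqrt{- \frac{486533639}{208656630}} = \frac{i \sqrt{11279829943930730}}{69552210}$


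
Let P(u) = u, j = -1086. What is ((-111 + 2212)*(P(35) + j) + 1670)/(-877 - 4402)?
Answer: 2206481/5279 ≈ 417.97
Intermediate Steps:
((-111 + 2212)*(P(35) + j) + 1670)/(-877 - 4402) = ((-111 + 2212)*(35 - 1086) + 1670)/(-877 - 4402) = (2101*(-1051) + 1670)/(-5279) = (-2208151 + 1670)*(-1/5279) = -2206481*(-1/5279) = 2206481/5279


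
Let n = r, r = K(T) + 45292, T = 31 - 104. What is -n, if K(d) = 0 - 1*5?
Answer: -45287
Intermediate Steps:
T = -73
K(d) = -5 (K(d) = 0 - 5 = -5)
r = 45287 (r = -5 + 45292 = 45287)
n = 45287
-n = -1*45287 = -45287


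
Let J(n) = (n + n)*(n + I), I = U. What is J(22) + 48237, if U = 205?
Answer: 58225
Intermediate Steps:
I = 205
J(n) = 2*n*(205 + n) (J(n) = (n + n)*(n + 205) = (2*n)*(205 + n) = 2*n*(205 + n))
J(22) + 48237 = 2*22*(205 + 22) + 48237 = 2*22*227 + 48237 = 9988 + 48237 = 58225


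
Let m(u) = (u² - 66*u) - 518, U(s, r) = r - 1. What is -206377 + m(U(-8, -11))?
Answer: -205959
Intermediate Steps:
U(s, r) = -1 + r
m(u) = -518 + u² - 66*u
-206377 + m(U(-8, -11)) = -206377 + (-518 + (-1 - 11)² - 66*(-1 - 11)) = -206377 + (-518 + (-12)² - 66*(-12)) = -206377 + (-518 + 144 + 792) = -206377 + 418 = -205959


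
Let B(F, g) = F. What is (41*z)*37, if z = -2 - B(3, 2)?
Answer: -7585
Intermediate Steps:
z = -5 (z = -2 - 1*3 = -2 - 3 = -5)
(41*z)*37 = (41*(-5))*37 = -205*37 = -7585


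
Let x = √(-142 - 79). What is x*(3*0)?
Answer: 0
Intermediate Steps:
x = I*√221 (x = √(-221) = I*√221 ≈ 14.866*I)
x*(3*0) = (I*√221)*(3*0) = (I*√221)*0 = 0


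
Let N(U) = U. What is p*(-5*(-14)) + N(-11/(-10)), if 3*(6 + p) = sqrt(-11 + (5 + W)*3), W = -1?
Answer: -11867/30 ≈ -395.57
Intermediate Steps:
p = -17/3 (p = -6 + sqrt(-11 + (5 - 1)*3)/3 = -6 + sqrt(-11 + 4*3)/3 = -6 + sqrt(-11 + 12)/3 = -6 + sqrt(1)/3 = -6 + (1/3)*1 = -6 + 1/3 = -17/3 ≈ -5.6667)
p*(-5*(-14)) + N(-11/(-10)) = -(-85)*(-14)/3 - 11/(-10) = -17/3*70 - 11*(-1/10) = -1190/3 + 11/10 = -11867/30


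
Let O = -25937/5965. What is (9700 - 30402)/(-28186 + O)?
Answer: 11226130/15286857 ≈ 0.73436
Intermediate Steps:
O = -25937/5965 (O = -25937*1/5965 = -25937/5965 ≈ -4.3482)
(9700 - 30402)/(-28186 + O) = (9700 - 30402)/(-28186 - 25937/5965) = -20702/(-168155427/5965) = -20702*(-5965/168155427) = 11226130/15286857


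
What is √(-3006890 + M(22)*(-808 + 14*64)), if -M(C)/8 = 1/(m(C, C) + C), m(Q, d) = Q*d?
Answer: 21*I*√3606906/23 ≈ 1734.0*I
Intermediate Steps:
M(C) = -8/(C + C²) (M(C) = -8/(C*C + C) = -8/(C² + C) = -8/(C + C²))
√(-3006890 + M(22)*(-808 + 14*64)) = √(-3006890 + (-8/(22*(1 + 22)))*(-808 + 14*64)) = √(-3006890 + (-8*1/22/23)*(-808 + 896)) = √(-3006890 - 8*1/22*1/23*88) = √(-3006890 - 4/253*88) = √(-3006890 - 32/23) = √(-69158502/23) = 21*I*√3606906/23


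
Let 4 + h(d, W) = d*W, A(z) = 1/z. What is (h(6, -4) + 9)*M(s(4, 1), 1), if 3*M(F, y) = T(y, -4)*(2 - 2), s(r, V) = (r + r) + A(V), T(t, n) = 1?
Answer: 0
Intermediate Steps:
s(r, V) = 1/V + 2*r (s(r, V) = (r + r) + 1/V = 2*r + 1/V = 1/V + 2*r)
M(F, y) = 0 (M(F, y) = (1*(2 - 2))/3 = (1*0)/3 = (⅓)*0 = 0)
h(d, W) = -4 + W*d (h(d, W) = -4 + d*W = -4 + W*d)
(h(6, -4) + 9)*M(s(4, 1), 1) = ((-4 - 4*6) + 9)*0 = ((-4 - 24) + 9)*0 = (-28 + 9)*0 = -19*0 = 0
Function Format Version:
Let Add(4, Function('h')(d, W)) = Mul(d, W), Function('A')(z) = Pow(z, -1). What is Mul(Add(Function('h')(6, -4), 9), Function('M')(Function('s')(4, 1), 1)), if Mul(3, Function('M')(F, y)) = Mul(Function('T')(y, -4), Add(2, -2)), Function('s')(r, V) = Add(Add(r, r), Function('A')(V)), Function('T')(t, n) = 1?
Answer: 0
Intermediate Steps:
Function('s')(r, V) = Add(Pow(V, -1), Mul(2, r)) (Function('s')(r, V) = Add(Add(r, r), Pow(V, -1)) = Add(Mul(2, r), Pow(V, -1)) = Add(Pow(V, -1), Mul(2, r)))
Function('M')(F, y) = 0 (Function('M')(F, y) = Mul(Rational(1, 3), Mul(1, Add(2, -2))) = Mul(Rational(1, 3), Mul(1, 0)) = Mul(Rational(1, 3), 0) = 0)
Function('h')(d, W) = Add(-4, Mul(W, d)) (Function('h')(d, W) = Add(-4, Mul(d, W)) = Add(-4, Mul(W, d)))
Mul(Add(Function('h')(6, -4), 9), Function('M')(Function('s')(4, 1), 1)) = Mul(Add(Add(-4, Mul(-4, 6)), 9), 0) = Mul(Add(Add(-4, -24), 9), 0) = Mul(Add(-28, 9), 0) = Mul(-19, 0) = 0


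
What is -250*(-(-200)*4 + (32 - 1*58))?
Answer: -193500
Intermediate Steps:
-250*(-(-200)*4 + (32 - 1*58)) = -250*(-100*(-8) + (32 - 58)) = -250*(800 - 26) = -250*774 = -193500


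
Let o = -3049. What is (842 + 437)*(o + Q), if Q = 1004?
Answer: -2615555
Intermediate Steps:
(842 + 437)*(o + Q) = (842 + 437)*(-3049 + 1004) = 1279*(-2045) = -2615555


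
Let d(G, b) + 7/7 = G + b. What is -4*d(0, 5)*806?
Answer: -12896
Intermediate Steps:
d(G, b) = -1 + G + b (d(G, b) = -1 + (G + b) = -1 + G + b)
-4*d(0, 5)*806 = -4*(-1 + 0 + 5)*806 = -4*4*806 = -16*806 = -12896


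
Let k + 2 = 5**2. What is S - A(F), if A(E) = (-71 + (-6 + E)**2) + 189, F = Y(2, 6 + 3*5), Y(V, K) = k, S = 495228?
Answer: 494821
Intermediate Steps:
k = 23 (k = -2 + 5**2 = -2 + 25 = 23)
Y(V, K) = 23
F = 23
A(E) = 118 + (-6 + E)**2
S - A(F) = 495228 - (118 + (-6 + 23)**2) = 495228 - (118 + 17**2) = 495228 - (118 + 289) = 495228 - 1*407 = 495228 - 407 = 494821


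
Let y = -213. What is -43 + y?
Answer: -256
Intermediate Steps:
-43 + y = -43 - 213 = -256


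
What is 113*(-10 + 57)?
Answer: 5311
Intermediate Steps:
113*(-10 + 57) = 113*47 = 5311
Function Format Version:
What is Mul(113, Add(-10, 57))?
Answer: 5311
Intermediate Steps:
Mul(113, Add(-10, 57)) = Mul(113, 47) = 5311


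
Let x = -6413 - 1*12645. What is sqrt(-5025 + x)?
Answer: I*sqrt(24083) ≈ 155.19*I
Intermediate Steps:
x = -19058 (x = -6413 - 12645 = -19058)
sqrt(-5025 + x) = sqrt(-5025 - 19058) = sqrt(-24083) = I*sqrt(24083)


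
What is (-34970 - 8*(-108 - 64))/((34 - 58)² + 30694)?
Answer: -16797/15635 ≈ -1.0743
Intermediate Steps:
(-34970 - 8*(-108 - 64))/((34 - 58)² + 30694) = (-34970 - 8*(-172))/((-24)² + 30694) = (-34970 + 1376)/(576 + 30694) = -33594/31270 = -33594*1/31270 = -16797/15635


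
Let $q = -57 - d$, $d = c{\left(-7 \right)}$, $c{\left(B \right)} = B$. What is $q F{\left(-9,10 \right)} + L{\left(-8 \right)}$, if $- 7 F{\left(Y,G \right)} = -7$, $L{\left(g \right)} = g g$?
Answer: $14$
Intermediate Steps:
$d = -7$
$L{\left(g \right)} = g^{2}$
$F{\left(Y,G \right)} = 1$ ($F{\left(Y,G \right)} = \left(- \frac{1}{7}\right) \left(-7\right) = 1$)
$q = -50$ ($q = -57 - -7 = -57 + 7 = -50$)
$q F{\left(-9,10 \right)} + L{\left(-8 \right)} = \left(-50\right) 1 + \left(-8\right)^{2} = -50 + 64 = 14$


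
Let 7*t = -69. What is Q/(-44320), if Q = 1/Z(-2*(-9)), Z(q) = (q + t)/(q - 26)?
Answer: 7/315780 ≈ 2.2167e-5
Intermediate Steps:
t = -69/7 (t = (1/7)*(-69) = -69/7 ≈ -9.8571)
Z(q) = (-69/7 + q)/(-26 + q) (Z(q) = (q - 69/7)/(q - 26) = (-69/7 + q)/(-26 + q))
Q = -56/57 (Q = 1/((-69/7 - 2*(-9))/(-26 - 2*(-9))) = 1/((-69/7 + 18)/(-26 + 18)) = 1/((57/7)/(-8)) = 1/(-1/8*57/7) = 1/(-57/56) = -56/57 ≈ -0.98246)
Q/(-44320) = -56/57/(-44320) = -56/57*(-1/44320) = 7/315780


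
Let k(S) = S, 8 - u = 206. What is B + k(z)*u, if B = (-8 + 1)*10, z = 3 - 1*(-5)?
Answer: -1654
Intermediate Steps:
z = 8 (z = 3 + 5 = 8)
u = -198 (u = 8 - 1*206 = 8 - 206 = -198)
B = -70 (B = -7*10 = -70)
B + k(z)*u = -70 + 8*(-198) = -70 - 1584 = -1654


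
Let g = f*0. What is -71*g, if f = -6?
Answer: 0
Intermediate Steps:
g = 0 (g = -6*0 = 0)
-71*g = -71*0 = 0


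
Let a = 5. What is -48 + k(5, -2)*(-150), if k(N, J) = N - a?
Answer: -48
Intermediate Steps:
k(N, J) = -5 + N (k(N, J) = N - 1*5 = N - 5 = -5 + N)
-48 + k(5, -2)*(-150) = -48 + (-5 + 5)*(-150) = -48 + 0*(-150) = -48 + 0 = -48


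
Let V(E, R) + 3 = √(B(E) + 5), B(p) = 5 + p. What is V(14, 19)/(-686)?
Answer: 3/686 - √6/343 ≈ -0.0027682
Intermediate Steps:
V(E, R) = -3 + √(10 + E) (V(E, R) = -3 + √((5 + E) + 5) = -3 + √(10 + E))
V(14, 19)/(-686) = (-3 + √(10 + 14))/(-686) = (-3 + √24)*(-1/686) = (-3 + 2*√6)*(-1/686) = 3/686 - √6/343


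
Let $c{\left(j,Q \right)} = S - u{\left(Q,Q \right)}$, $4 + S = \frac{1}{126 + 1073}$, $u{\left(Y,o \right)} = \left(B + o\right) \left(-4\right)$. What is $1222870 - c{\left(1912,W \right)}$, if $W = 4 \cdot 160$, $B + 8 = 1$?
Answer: $\frac{1463190057}{1199} \approx 1.2203 \cdot 10^{6}$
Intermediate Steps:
$B = -7$ ($B = -8 + 1 = -7$)
$u{\left(Y,o \right)} = 28 - 4 o$ ($u{\left(Y,o \right)} = \left(-7 + o\right) \left(-4\right) = 28 - 4 o$)
$S = - \frac{4795}{1199}$ ($S = -4 + \frac{1}{126 + 1073} = -4 + \frac{1}{1199} = - \frac{4795}{1199} \approx -3.9992$)
$W = 640$
$c{\left(j,Q \right)} = - \frac{38367}{1199} + 4 Q$ ($c{\left(j,Q \right)} = - \frac{4795}{1199} - \left(28 - 4 Q\right) = - \frac{4795}{1199} + \left(-28 + 4 Q\right) = - \frac{38367}{1199} + 4 Q$)
$1222870 - c{\left(1912,W \right)} = 1222870 - \left(- \frac{38367}{1199} + 4 \cdot 640\right) = 1222870 - \left(- \frac{38367}{1199} + 2560\right) = 1222870 - \frac{3031073}{1199} = \frac{1463190057}{1199}$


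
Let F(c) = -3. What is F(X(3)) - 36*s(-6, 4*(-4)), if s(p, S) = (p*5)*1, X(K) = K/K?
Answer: 1077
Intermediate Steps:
X(K) = 1
s(p, S) = 5*p (s(p, S) = (5*p)*1 = 5*p)
F(X(3)) - 36*s(-6, 4*(-4)) = -3 - 180*(-6) = -3 - 36*(-30) = -3 + 1080 = 1077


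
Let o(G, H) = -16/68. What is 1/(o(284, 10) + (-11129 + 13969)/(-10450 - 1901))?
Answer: -209967/97684 ≈ -2.1495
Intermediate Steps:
o(G, H) = -4/17 (o(G, H) = -16*1/68 = -4/17)
1/(o(284, 10) + (-11129 + 13969)/(-10450 - 1901)) = 1/(-4/17 + (-11129 + 13969)/(-10450 - 1901)) = 1/(-4/17 + 2840/(-12351)) = 1/(-4/17 + 2840*(-1/12351)) = 1/(-4/17 - 2840/12351) = 1/(-97684/209967) = -209967/97684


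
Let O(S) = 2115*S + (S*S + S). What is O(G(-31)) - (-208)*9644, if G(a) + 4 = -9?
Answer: 1978613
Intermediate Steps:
G(a) = -13 (G(a) = -4 - 9 = -13)
O(S) = S² + 2116*S (O(S) = 2115*S + (S² + S) = 2115*S + (S + S²) = S² + 2116*S)
O(G(-31)) - (-208)*9644 = -13*(2116 - 13) - (-208)*9644 = -13*2103 - 1*(-2005952) = -27339 + 2005952 = 1978613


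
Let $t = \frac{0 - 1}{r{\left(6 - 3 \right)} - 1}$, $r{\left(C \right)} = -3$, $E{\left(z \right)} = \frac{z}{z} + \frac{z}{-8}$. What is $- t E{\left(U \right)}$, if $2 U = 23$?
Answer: $\frac{7}{64} \approx 0.10938$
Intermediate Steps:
$U = \frac{23}{2}$ ($U = \frac{1}{2} \cdot 23 = \frac{23}{2} \approx 11.5$)
$E{\left(z \right)} = 1 - \frac{z}{8}$ ($E{\left(z \right)} = 1 + z \left(- \frac{1}{8}\right) = 1 - \frac{z}{8}$)
$t = \frac{1}{4}$ ($t = \frac{0 - 1}{-3 - 1} = - \frac{1}{-4} = \left(-1\right) \left(- \frac{1}{4}\right) = \frac{1}{4} \approx 0.25$)
$- t E{\left(U \right)} = - \frac{1 - \frac{23}{16}}{4} = - \frac{-7}{4 \cdot 16} = \left(-1\right) \left(- \frac{7}{64}\right) = \frac{7}{64}$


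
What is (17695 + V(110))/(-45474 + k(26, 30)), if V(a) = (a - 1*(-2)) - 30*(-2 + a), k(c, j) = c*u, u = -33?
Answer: -14567/46332 ≈ -0.31440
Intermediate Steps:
k(c, j) = -33*c (k(c, j) = c*(-33) = -33*c)
V(a) = 62 - 29*a (V(a) = (a + 2) - 6*(-10 + 5*a) = (2 + a) + (60 - 30*a) = 62 - 29*a)
(17695 + V(110))/(-45474 + k(26, 30)) = (17695 + (62 - 29*110))/(-45474 - 33*26) = (17695 + (62 - 3190))/(-45474 - 858) = (17695 - 3128)/(-46332) = 14567*(-1/46332) = -14567/46332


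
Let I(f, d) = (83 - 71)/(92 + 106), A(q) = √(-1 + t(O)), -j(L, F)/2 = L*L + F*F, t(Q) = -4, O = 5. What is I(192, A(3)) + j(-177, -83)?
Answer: -2522386/33 ≈ -76436.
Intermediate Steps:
j(L, F) = -2*F² - 2*L² (j(L, F) = -2*(L*L + F*F) = -2*(L² + F²) = -2*(F² + L²) = -2*F² - 2*L²)
A(q) = I*√5 (A(q) = √(-1 - 4) = √(-5) = I*√5)
I(f, d) = 2/33 (I(f, d) = 12/198 = 12*(1/198) = 2/33)
I(192, A(3)) + j(-177, -83) = 2/33 + (-2*(-83)² - 2*(-177)²) = 2/33 + (-2*6889 - 2*31329) = 2/33 + (-13778 - 62658) = 2/33 - 76436 = -2522386/33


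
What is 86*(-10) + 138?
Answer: -722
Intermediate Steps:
86*(-10) + 138 = -860 + 138 = -722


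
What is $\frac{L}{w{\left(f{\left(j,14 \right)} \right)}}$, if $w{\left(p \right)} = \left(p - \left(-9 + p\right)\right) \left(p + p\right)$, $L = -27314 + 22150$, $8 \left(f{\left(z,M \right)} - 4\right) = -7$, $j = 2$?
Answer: $- \frac{20656}{225} \approx -91.804$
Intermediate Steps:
$f{\left(z,M \right)} = \frac{25}{8}$ ($f{\left(z,M \right)} = 4 + \frac{1}{8} \left(-7\right) = 4 - \frac{7}{8} = \frac{25}{8}$)
$L = -5164$
$w{\left(p \right)} = 18 p$ ($w{\left(p \right)} = 9 \cdot 2 p = 18 p$)
$\frac{L}{w{\left(f{\left(j,14 \right)} \right)}} = - \frac{5164}{18 \cdot \frac{25}{8}} = - \frac{5164}{\frac{225}{4}} = \left(-5164\right) \frac{4}{225} = - \frac{20656}{225}$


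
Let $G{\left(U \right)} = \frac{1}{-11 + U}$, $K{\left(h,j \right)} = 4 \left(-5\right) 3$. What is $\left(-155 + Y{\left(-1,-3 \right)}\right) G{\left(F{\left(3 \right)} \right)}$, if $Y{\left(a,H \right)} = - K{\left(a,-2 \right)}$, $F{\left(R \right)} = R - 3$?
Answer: $\frac{95}{11} \approx 8.6364$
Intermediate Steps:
$K{\left(h,j \right)} = -60$ ($K{\left(h,j \right)} = \left(-20\right) 3 = -60$)
$F{\left(R \right)} = -3 + R$ ($F{\left(R \right)} = R - 3 = -3 + R$)
$Y{\left(a,H \right)} = 60$ ($Y{\left(a,H \right)} = \left(-1\right) \left(-60\right) = 60$)
$\left(-155 + Y{\left(-1,-3 \right)}\right) G{\left(F{\left(3 \right)} \right)} = \frac{-155 + 60}{-11 + \left(-3 + 3\right)} = - \frac{95}{-11 + 0} = - \frac{95}{-11} = \left(-95\right) \left(- \frac{1}{11}\right) = \frac{95}{11}$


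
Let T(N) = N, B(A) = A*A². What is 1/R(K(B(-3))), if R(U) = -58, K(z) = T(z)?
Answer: -1/58 ≈ -0.017241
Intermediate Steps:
B(A) = A³
K(z) = z
1/R(K(B(-3))) = 1/(-58) = -1/58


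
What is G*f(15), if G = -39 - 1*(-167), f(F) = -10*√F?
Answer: -1280*√15 ≈ -4957.4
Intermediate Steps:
G = 128 (G = -39 + 167 = 128)
G*f(15) = 128*(-10*√15) = -1280*√15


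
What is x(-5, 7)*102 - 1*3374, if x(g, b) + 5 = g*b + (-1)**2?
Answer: -7352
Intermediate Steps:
x(g, b) = -4 + b*g (x(g, b) = -5 + (g*b + (-1)**2) = -5 + (b*g + 1) = -5 + (1 + b*g) = -4 + b*g)
x(-5, 7)*102 - 1*3374 = (-4 + 7*(-5))*102 - 1*3374 = (-4 - 35)*102 - 3374 = -39*102 - 3374 = -3978 - 3374 = -7352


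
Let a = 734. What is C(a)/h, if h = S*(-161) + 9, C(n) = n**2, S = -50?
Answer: 538756/8059 ≈ 66.851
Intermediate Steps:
h = 8059 (h = -50*(-161) + 9 = 8050 + 9 = 8059)
C(a)/h = 734**2/8059 = 538756*(1/8059) = 538756/8059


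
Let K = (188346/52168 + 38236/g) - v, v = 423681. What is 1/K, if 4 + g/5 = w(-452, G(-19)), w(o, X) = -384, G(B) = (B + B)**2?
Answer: -12650740/5360081836991 ≈ -2.3602e-6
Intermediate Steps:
G(B) = 4*B**2 (G(B) = (2*B)**2 = 4*B**2)
g = -1940 (g = -20 + 5*(-384) = -20 - 1920 = -1940)
K = -5360081836991/12650740 (K = (188346/52168 + 38236/(-1940)) - 1*423681 = (188346*(1/52168) + 38236*(-1/1940)) - 423681 = (94173/26084 - 9559/485) - 423681 = -203663051/12650740 - 423681 = -5360081836991/12650740 ≈ -4.2370e+5)
1/K = 1/(-5360081836991/12650740) = -12650740/5360081836991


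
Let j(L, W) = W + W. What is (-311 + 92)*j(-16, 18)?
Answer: -7884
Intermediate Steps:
j(L, W) = 2*W
(-311 + 92)*j(-16, 18) = (-311 + 92)*(2*18) = -219*36 = -7884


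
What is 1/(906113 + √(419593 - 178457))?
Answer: 906113/821040527633 - 4*√15071/821040527633 ≈ 1.1030e-6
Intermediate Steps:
1/(906113 + √(419593 - 178457)) = 1/(906113 + √241136) = 1/(906113 + 4*√15071)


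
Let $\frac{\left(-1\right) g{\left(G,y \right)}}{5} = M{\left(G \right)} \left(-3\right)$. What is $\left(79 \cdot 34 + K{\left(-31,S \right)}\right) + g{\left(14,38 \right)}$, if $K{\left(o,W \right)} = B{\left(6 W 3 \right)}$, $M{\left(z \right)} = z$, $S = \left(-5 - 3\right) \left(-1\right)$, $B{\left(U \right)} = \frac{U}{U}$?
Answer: $2897$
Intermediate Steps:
$B{\left(U \right)} = 1$
$S = 8$ ($S = \left(-8\right) \left(-1\right) = 8$)
$K{\left(o,W \right)} = 1$
$g{\left(G,y \right)} = 15 G$ ($g{\left(G,y \right)} = - 5 G \left(-3\right) = - 5 \left(- 3 G\right) = 15 G$)
$\left(79 \cdot 34 + K{\left(-31,S \right)}\right) + g{\left(14,38 \right)} = \left(79 \cdot 34 + 1\right) + 15 \cdot 14 = \left(2686 + 1\right) + 210 = 2687 + 210 = 2897$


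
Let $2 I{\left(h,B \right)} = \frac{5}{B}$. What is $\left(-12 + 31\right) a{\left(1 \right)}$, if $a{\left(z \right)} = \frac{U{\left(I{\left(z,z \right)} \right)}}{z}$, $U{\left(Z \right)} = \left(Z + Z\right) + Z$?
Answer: $\frac{285}{2} \approx 142.5$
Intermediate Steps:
$I{\left(h,B \right)} = \frac{5}{2 B}$ ($I{\left(h,B \right)} = \frac{5 \frac{1}{B}}{2} = \frac{5}{2 B}$)
$U{\left(Z \right)} = 3 Z$ ($U{\left(Z \right)} = 2 Z + Z = 3 Z$)
$a{\left(z \right)} = \frac{15}{2 z^{2}}$ ($a{\left(z \right)} = \frac{3 \frac{5}{2 z}}{z} = \frac{\frac{15}{2} \frac{1}{z}}{z} = \frac{15}{2 z^{2}}$)
$\left(-12 + 31\right) a{\left(1 \right)} = \left(-12 + 31\right) \frac{15}{2 \cdot 1} = 19 \cdot \frac{15}{2} \cdot 1 = 19 \cdot \frac{15}{2} = \frac{285}{2}$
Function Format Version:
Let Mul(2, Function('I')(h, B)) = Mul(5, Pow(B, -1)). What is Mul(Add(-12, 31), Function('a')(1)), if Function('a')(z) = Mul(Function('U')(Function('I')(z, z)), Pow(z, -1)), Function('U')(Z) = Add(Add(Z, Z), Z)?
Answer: Rational(285, 2) ≈ 142.50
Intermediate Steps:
Function('I')(h, B) = Mul(Rational(5, 2), Pow(B, -1)) (Function('I')(h, B) = Mul(Rational(1, 2), Mul(5, Pow(B, -1))) = Mul(Rational(5, 2), Pow(B, -1)))
Function('U')(Z) = Mul(3, Z) (Function('U')(Z) = Add(Mul(2, Z), Z) = Mul(3, Z))
Function('a')(z) = Mul(Rational(15, 2), Pow(z, -2)) (Function('a')(z) = Mul(Mul(3, Mul(Rational(5, 2), Pow(z, -1))), Pow(z, -1)) = Mul(Mul(Rational(15, 2), Pow(z, -1)), Pow(z, -1)) = Mul(Rational(15, 2), Pow(z, -2)))
Mul(Add(-12, 31), Function('a')(1)) = Mul(Add(-12, 31), Mul(Rational(15, 2), Pow(1, -2))) = Mul(19, Mul(Rational(15, 2), 1)) = Mul(19, Rational(15, 2)) = Rational(285, 2)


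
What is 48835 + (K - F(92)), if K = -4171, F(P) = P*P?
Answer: 36200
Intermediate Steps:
F(P) = P**2
48835 + (K - F(92)) = 48835 + (-4171 - 1*92**2) = 48835 + (-4171 - 1*8464) = 48835 + (-4171 - 8464) = 48835 - 12635 = 36200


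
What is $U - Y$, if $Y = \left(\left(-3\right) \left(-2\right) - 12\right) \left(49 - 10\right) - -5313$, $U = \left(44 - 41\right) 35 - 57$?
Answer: $-5031$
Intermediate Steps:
$U = 48$ ($U = 3 \cdot 35 - 57 = 105 - 57 = 48$)
$Y = 5079$ ($Y = \left(6 - 12\right) 39 + 5313 = \left(-6\right) 39 + 5313 = -234 + 5313 = 5079$)
$U - Y = 48 - 5079 = -5031$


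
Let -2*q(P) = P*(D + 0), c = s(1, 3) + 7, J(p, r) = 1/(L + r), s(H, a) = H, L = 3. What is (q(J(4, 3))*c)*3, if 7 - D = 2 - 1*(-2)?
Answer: -6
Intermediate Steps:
D = 3 (D = 7 - (2 - 1*(-2)) = 7 - (2 + 2) = 7 - 1*4 = 7 - 4 = 3)
J(p, r) = 1/(3 + r)
c = 8 (c = 1 + 7 = 8)
q(P) = -3*P/2 (q(P) = -P*(3 + 0)/2 = -P*3/2 = -3*P/2)
(q(J(4, 3))*c)*3 = (-3/(2*(3 + 3))*8)*3 = (-3/2/6*8)*3 = (-3/2*⅙*8)*3 = -¼*8*3 = -2*3 = -6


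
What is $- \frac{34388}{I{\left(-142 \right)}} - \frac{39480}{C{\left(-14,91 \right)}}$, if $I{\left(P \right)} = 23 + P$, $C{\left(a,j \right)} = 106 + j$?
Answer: $\frac{2076316}{23443} \approx 88.569$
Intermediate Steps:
$- \frac{34388}{I{\left(-142 \right)}} - \frac{39480}{C{\left(-14,91 \right)}} = - \frac{34388}{23 - 142} - \frac{39480}{106 + 91} = - \frac{34388}{-119} - \frac{39480}{197} = \left(-34388\right) \left(- \frac{1}{119}\right) - \frac{39480}{197} = \frac{34388}{119} - \frac{39480}{197} = \frac{2076316}{23443}$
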